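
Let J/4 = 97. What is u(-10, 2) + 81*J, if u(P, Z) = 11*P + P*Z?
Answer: 31298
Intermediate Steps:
J = 388 (J = 4*97 = 388)
u(-10, 2) + 81*J = -10*(11 + 2) + 81*388 = -10*13 + 31428 = -130 + 31428 = 31298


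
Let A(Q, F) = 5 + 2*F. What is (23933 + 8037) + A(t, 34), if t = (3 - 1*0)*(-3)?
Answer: 32043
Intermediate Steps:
t = -9 (t = (3 + 0)*(-3) = 3*(-3) = -9)
(23933 + 8037) + A(t, 34) = (23933 + 8037) + (5 + 2*34) = 31970 + (5 + 68) = 31970 + 73 = 32043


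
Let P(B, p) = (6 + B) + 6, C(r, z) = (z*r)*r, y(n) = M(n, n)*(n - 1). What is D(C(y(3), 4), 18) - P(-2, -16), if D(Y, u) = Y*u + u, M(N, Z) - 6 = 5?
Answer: 34856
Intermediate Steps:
M(N, Z) = 11 (M(N, Z) = 6 + 5 = 11)
y(n) = -11 + 11*n (y(n) = 11*(n - 1) = 11*(-1 + n) = -11 + 11*n)
C(r, z) = z*r² (C(r, z) = (r*z)*r = z*r²)
P(B, p) = 12 + B
D(Y, u) = u + Y*u
D(C(y(3), 4), 18) - P(-2, -16) = 18*(1 + 4*(-11 + 11*3)²) - (12 - 2) = 18*(1 + 4*(-11 + 33)²) - 1*10 = 18*(1 + 4*22²) - 10 = 18*(1 + 4*484) - 10 = 18*(1 + 1936) - 10 = 18*1937 - 10 = 34866 - 10 = 34856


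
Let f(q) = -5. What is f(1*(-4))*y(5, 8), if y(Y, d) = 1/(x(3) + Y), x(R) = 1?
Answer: -5/6 ≈ -0.83333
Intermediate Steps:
y(Y, d) = 1/(1 + Y)
f(1*(-4))*y(5, 8) = -5/(1 + 5) = -5/6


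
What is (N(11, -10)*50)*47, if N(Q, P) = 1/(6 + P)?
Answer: -1175/2 ≈ -587.50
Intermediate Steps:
(N(11, -10)*50)*47 = (50/(6 - 10))*47 = (50/(-4))*47 = -¼*50*47 = -25/2*47 = -1175/2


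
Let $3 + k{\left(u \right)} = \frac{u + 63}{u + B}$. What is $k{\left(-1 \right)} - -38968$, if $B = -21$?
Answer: $\frac{428584}{11} \approx 38962.0$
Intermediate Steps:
$k{\left(u \right)} = -3 + \frac{63 + u}{-21 + u}$ ($k{\left(u \right)} = -3 + \frac{u + 63}{u - 21} = -3 + \frac{63 + u}{-21 + u}$)
$k{\left(-1 \right)} - -38968 = \frac{2 \left(63 - -1\right)}{-21 - 1} - -38968 = \frac{2 \left(63 + 1\right)}{-22} + 38968 = 2 \left(- \frac{1}{22}\right) 64 + 38968 = - \frac{64}{11} + 38968 = \frac{428584}{11}$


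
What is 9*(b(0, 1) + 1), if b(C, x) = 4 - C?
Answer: 45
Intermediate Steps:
9*(b(0, 1) + 1) = 9*((4 - 1*0) + 1) = 9*((4 + 0) + 1) = 9*(4 + 1) = 9*5 = 45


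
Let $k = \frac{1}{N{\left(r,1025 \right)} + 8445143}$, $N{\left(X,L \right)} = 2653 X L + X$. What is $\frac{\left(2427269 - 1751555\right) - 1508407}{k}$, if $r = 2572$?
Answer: $-5830975711949195$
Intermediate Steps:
$N{\left(X,L \right)} = X + 2653 L X$ ($N{\left(X,L \right)} = 2653 L X + X = X + 2653 L X$)
$k = \frac{1}{7002551615}$ ($k = \frac{1}{2572 \left(1 + 2653 \cdot 1025\right) + 8445143} = \frac{1}{2572 \left(1 + 2719325\right) + 8445143} = \frac{1}{2572 \cdot 2719326 + 8445143} = \frac{1}{6994106472 + 8445143} = \frac{1}{7002551615} \approx 1.4281 \cdot 10^{-10}$)
$\frac{\left(2427269 - 1751555\right) - 1508407}{k} = \left(\left(2427269 - 1751555\right) - 1508407\right) \frac{1}{\frac{1}{7002551615}} = \left(675714 - 1508407\right) 7002551615 = \left(-832693\right) 7002551615 = -5830975711949195$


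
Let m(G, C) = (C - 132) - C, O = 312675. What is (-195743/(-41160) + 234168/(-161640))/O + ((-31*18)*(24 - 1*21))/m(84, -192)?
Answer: 73281904956899/5778496647000 ≈ 12.682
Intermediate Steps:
m(G, C) = -132 (m(G, C) = (-132 + C) - C = -132)
(-195743/(-41160) + 234168/(-161640))/O + ((-31*18)*(24 - 1*21))/m(84, -192) = (-195743/(-41160) + 234168/(-161640))/312675 + ((-31*18)*(24 - 1*21))/(-132) = (-195743*(-1/41160) + 234168*(-1/161640))*(1/312675) - 558*(24 - 21)*(-1/132) = (195743/41160 - 9757/6735)*(1/312675) - 558*3*(-1/132) = (61115399/18480840)*(1/312675) - 1674*(-1/132) = 61115399/5778496647000 + 279/22 = 73281904956899/5778496647000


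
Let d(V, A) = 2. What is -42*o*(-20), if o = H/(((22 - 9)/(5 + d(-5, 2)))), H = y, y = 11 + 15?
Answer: 11760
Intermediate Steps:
y = 26
H = 26
o = 14 (o = 26/(((22 - 9)/(5 + 2))) = 26/((13/7)) = 26/((13*(1/7))) = 26/(13/7) = 26*(7/13) = 14)
-42*o*(-20) = -42*14*(-20) = -588*(-20) = 11760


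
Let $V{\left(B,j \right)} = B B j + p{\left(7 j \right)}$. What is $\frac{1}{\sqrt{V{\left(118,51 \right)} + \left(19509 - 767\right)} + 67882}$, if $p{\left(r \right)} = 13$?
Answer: $\frac{67882}{4607237045} - \frac{\sqrt{728879}}{4607237045} \approx 1.4548 \cdot 10^{-5}$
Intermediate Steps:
$V{\left(B,j \right)} = 13 + j B^{2}$ ($V{\left(B,j \right)} = B B j + 13 = B^{2} j + 13 = j B^{2} + 13 = 13 + j B^{2}$)
$\frac{1}{\sqrt{V{\left(118,51 \right)} + \left(19509 - 767\right)} + 67882} = \frac{1}{\sqrt{\left(13 + 51 \cdot 118^{2}\right) + \left(19509 - 767\right)} + 67882} = \frac{1}{\sqrt{\left(13 + 51 \cdot 13924\right) + \left(19509 - 767\right)} + 67882} = \frac{1}{\sqrt{\left(13 + 710124\right) + 18742} + 67882} = \frac{1}{\sqrt{710137 + 18742} + 67882} = \frac{1}{\sqrt{728879} + 67882} = \frac{1}{67882 + \sqrt{728879}}$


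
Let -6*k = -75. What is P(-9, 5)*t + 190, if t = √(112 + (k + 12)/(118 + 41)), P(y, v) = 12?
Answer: 190 + 2*√11341470/53 ≈ 317.08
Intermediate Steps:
k = 25/2 (k = -⅙*(-75) = 25/2 ≈ 12.500)
t = √11341470/318 (t = √(112 + (25/2 + 12)/(118 + 41)) = √(112 + (49/2)/159) = √(112 + (49/2)*(1/159)) = √(112 + 49/318) = √(35665/318) = √11341470/318 ≈ 10.590)
P(-9, 5)*t + 190 = 12*(√11341470/318) + 190 = 2*√11341470/53 + 190 = 190 + 2*√11341470/53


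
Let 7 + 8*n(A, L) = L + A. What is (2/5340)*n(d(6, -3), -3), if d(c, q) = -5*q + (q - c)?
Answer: -1/5340 ≈ -0.00018727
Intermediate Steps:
d(c, q) = -c - 4*q
n(A, L) = -7/8 + A/8 + L/8 (n(A, L) = -7/8 + (L + A)/8 = -7/8 + (A + L)/8 = -7/8 + (A/8 + L/8) = -7/8 + A/8 + L/8)
(2/5340)*n(d(6, -3), -3) = (2/5340)*(-7/8 + (-1*6 - 4*(-3))/8 + (⅛)*(-3)) = (2*(1/5340))*(-7/8 + (-6 + 12)/8 - 3/8) = (-7/8 + (⅛)*6 - 3/8)/2670 = (-7/8 + ¾ - 3/8)/2670 = (1/2670)*(-½) = -1/5340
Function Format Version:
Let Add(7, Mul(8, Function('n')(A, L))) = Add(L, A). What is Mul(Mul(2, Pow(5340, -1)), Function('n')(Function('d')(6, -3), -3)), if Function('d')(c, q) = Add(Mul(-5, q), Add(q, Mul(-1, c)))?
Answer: Rational(-1, 5340) ≈ -0.00018727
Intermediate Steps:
Function('d')(c, q) = Add(Mul(-1, c), Mul(-4, q))
Function('n')(A, L) = Add(Rational(-7, 8), Mul(Rational(1, 8), A), Mul(Rational(1, 8), L)) (Function('n')(A, L) = Add(Rational(-7, 8), Mul(Rational(1, 8), Add(L, A))) = Add(Rational(-7, 8), Mul(Rational(1, 8), Add(A, L))) = Add(Rational(-7, 8), Add(Mul(Rational(1, 8), A), Mul(Rational(1, 8), L))) = Add(Rational(-7, 8), Mul(Rational(1, 8), A), Mul(Rational(1, 8), L)))
Mul(Mul(2, Pow(5340, -1)), Function('n')(Function('d')(6, -3), -3)) = Mul(Mul(2, Pow(5340, -1)), Add(Rational(-7, 8), Mul(Rational(1, 8), Add(Mul(-1, 6), Mul(-4, -3))), Mul(Rational(1, 8), -3))) = Mul(Mul(2, Rational(1, 5340)), Add(Rational(-7, 8), Mul(Rational(1, 8), Add(-6, 12)), Rational(-3, 8))) = Mul(Rational(1, 2670), Add(Rational(-7, 8), Mul(Rational(1, 8), 6), Rational(-3, 8))) = Mul(Rational(1, 2670), Add(Rational(-7, 8), Rational(3, 4), Rational(-3, 8))) = Mul(Rational(1, 2670), Rational(-1, 2)) = Rational(-1, 5340)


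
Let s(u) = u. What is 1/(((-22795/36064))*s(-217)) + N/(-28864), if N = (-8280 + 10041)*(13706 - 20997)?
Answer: 9073082559223/20396601280 ≈ 444.83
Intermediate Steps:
N = -12839451 (N = 1761*(-7291) = -12839451)
1/(((-22795/36064))*s(-217)) + N/(-28864) = 1/(-22795/36064*(-217)) - 12839451/(-28864) = -1/217/(-22795*1/36064) - 12839451*(-1/28864) = -1/217/(-22795/36064) + 12839451/28864 = -36064/22795*(-1/217) + 12839451/28864 = 5152/706645 + 12839451/28864 = 9073082559223/20396601280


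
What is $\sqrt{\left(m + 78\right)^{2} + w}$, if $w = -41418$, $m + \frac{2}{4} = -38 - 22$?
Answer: $\frac{i \sqrt{164447}}{2} \approx 202.76 i$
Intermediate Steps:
$m = - \frac{121}{2}$ ($m = - \frac{1}{2} - 60 = - \frac{121}{2} \approx -60.5$)
$\sqrt{\left(m + 78\right)^{2} + w} = \sqrt{\left(- \frac{121}{2} + 78\right)^{2} - 41418} = \sqrt{\left(\frac{35}{2}\right)^{2} - 41418} = \sqrt{\frac{1225}{4} - 41418} = \sqrt{- \frac{164447}{4}} = \frac{i \sqrt{164447}}{2}$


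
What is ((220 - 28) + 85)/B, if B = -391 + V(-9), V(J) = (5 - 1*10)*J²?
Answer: -277/796 ≈ -0.34799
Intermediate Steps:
V(J) = -5*J² (V(J) = (5 - 10)*J² = -5*J²)
B = -796 (B = -391 - 5*(-9)² = -391 - 5*81 = -391 - 405 = -796)
((220 - 28) + 85)/B = ((220 - 28) + 85)/(-796) = (192 + 85)*(-1/796) = 277*(-1/796) = -277/796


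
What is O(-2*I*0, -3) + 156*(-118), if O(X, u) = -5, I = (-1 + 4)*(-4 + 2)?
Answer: -18413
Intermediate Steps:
I = -6 (I = 3*(-2) = -6)
O(-2*I*0, -3) + 156*(-118) = -5 + 156*(-118) = -5 - 18408 = -18413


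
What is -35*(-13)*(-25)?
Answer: -11375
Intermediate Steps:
-35*(-13)*(-25) = 455*(-25) = -11375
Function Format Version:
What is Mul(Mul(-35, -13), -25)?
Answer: -11375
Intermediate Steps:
Mul(Mul(-35, -13), -25) = Mul(455, -25) = -11375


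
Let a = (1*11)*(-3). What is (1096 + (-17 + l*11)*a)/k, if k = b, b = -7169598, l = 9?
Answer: 805/3584799 ≈ 0.00022456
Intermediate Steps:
a = -33 (a = 11*(-3) = -33)
k = -7169598
(1096 + (-17 + l*11)*a)/k = (1096 + (-17 + 9*11)*(-33))/(-7169598) = (1096 + (-17 + 99)*(-33))*(-1/7169598) = (1096 + 82*(-33))*(-1/7169598) = (1096 - 2706)*(-1/7169598) = -1610*(-1/7169598) = 805/3584799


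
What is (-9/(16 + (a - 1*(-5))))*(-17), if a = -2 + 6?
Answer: 153/25 ≈ 6.1200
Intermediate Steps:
a = 4
(-9/(16 + (a - 1*(-5))))*(-17) = (-9/(16 + (4 - 1*(-5))))*(-17) = (-9/(16 + (4 + 5)))*(-17) = (-9/(16 + 9))*(-17) = (-9/25)*(-17) = ((1/25)*(-9))*(-17) = -9/25*(-17) = 153/25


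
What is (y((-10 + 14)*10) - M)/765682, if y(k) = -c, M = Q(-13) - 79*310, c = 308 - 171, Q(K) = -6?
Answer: 24359/765682 ≈ 0.031813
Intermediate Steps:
c = 137
M = -24496 (M = -6 - 79*310 = -6 - 24490 = -24496)
y(k) = -137 (y(k) = -1*137 = -137)
(y((-10 + 14)*10) - M)/765682 = (-137 - 1*(-24496))/765682 = (-137 + 24496)*(1/765682) = 24359*(1/765682) = 24359/765682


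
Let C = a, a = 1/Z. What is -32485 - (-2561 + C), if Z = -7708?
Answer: -230654191/7708 ≈ -29924.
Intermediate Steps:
a = -1/7708 (a = 1/(-7708) = -1/7708 ≈ -0.00012974)
C = -1/7708 ≈ -0.00012974
-32485 - (-2561 + C) = -32485 - (-2561 - 1/7708) = -32485 - 1*(-19740189/7708) = -32485 + 19740189/7708 = -230654191/7708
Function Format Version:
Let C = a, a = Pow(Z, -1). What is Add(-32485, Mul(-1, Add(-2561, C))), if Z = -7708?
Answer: Rational(-230654191, 7708) ≈ -29924.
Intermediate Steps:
a = Rational(-1, 7708) (a = Pow(-7708, -1) = Rational(-1, 7708) ≈ -0.00012974)
C = Rational(-1, 7708) ≈ -0.00012974
Add(-32485, Mul(-1, Add(-2561, C))) = Add(-32485, Mul(-1, Add(-2561, Rational(-1, 7708)))) = Add(-32485, Mul(-1, Rational(-19740189, 7708))) = Add(-32485, Rational(19740189, 7708)) = Rational(-230654191, 7708)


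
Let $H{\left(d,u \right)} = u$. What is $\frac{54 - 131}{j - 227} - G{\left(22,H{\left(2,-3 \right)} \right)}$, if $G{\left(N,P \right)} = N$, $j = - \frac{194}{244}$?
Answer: $- \frac{602008}{27791} \approx -21.662$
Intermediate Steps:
$j = - \frac{97}{122}$ ($j = \left(-194\right) \frac{1}{244} = - \frac{97}{122} \approx -0.79508$)
$\frac{54 - 131}{j - 227} - G{\left(22,H{\left(2,-3 \right)} \right)} = \frac{54 - 131}{- \frac{97}{122} - 227} - 22 = - \frac{77}{- \frac{27791}{122}} - 22 = \left(-77\right) \left(- \frac{122}{27791}\right) - 22 = \frac{9394}{27791} - 22 = - \frac{602008}{27791}$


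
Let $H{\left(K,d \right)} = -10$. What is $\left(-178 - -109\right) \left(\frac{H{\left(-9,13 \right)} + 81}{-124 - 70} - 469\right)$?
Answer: $\frac{6282933}{194} \approx 32386.0$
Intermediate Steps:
$\left(-178 - -109\right) \left(\frac{H{\left(-9,13 \right)} + 81}{-124 - 70} - 469\right) = \left(-178 - -109\right) \left(\frac{-10 + 81}{-124 - 70} - 469\right) = \left(-178 + 109\right) \left(\frac{71}{-194} - 469\right) = - 69 \left(71 \left(- \frac{1}{194}\right) - 469\right) = - 69 \left(- \frac{71}{194} - 469\right) = \left(-69\right) \left(- \frac{91057}{194}\right) = \frac{6282933}{194}$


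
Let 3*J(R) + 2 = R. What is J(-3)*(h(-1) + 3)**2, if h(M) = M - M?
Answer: -15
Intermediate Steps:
h(M) = 0
J(R) = -2/3 + R/3
J(-3)*(h(-1) + 3)**2 = (-2/3 + (1/3)*(-3))*(0 + 3)**2 = (-2/3 - 1)*3**2 = -5/3*9 = -15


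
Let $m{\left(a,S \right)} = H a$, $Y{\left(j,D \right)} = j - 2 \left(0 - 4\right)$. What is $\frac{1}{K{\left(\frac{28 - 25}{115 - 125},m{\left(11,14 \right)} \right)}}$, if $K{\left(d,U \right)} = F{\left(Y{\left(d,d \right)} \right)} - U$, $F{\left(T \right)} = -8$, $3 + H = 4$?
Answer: $- \frac{1}{19} \approx -0.052632$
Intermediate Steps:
$H = 1$ ($H = -3 + 4 = 1$)
$Y{\left(j,D \right)} = 8 + j$ ($Y{\left(j,D \right)} = j - -8 = j + 8 = 8 + j$)
$m{\left(a,S \right)} = a$ ($m{\left(a,S \right)} = 1 a = a$)
$K{\left(d,U \right)} = -8 - U$
$\frac{1}{K{\left(\frac{28 - 25}{115 - 125},m{\left(11,14 \right)} \right)}} = \frac{1}{-8 - 11} = \frac{1}{-19} = - \frac{1}{19}$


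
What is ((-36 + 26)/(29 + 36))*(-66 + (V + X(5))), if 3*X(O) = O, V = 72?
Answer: -46/39 ≈ -1.1795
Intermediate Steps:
X(O) = O/3
((-36 + 26)/(29 + 36))*(-66 + (V + X(5))) = ((-36 + 26)/(29 + 36))*(-66 + (72 + (⅓)*5)) = (-10/65)*(-66 + (72 + 5/3)) = (-10*1/65)*(-66 + 221/3) = -2/13*23/3 = -46/39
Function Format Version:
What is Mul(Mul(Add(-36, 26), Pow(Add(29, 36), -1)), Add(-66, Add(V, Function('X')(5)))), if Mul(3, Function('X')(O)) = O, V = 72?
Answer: Rational(-46, 39) ≈ -1.1795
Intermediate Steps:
Function('X')(O) = Mul(Rational(1, 3), O)
Mul(Mul(Add(-36, 26), Pow(Add(29, 36), -1)), Add(-66, Add(V, Function('X')(5)))) = Mul(Mul(Add(-36, 26), Pow(Add(29, 36), -1)), Add(-66, Add(72, Mul(Rational(1, 3), 5)))) = Mul(Mul(-10, Pow(65, -1)), Add(-66, Add(72, Rational(5, 3)))) = Mul(Mul(-10, Rational(1, 65)), Add(-66, Rational(221, 3))) = Mul(Rational(-2, 13), Rational(23, 3)) = Rational(-46, 39)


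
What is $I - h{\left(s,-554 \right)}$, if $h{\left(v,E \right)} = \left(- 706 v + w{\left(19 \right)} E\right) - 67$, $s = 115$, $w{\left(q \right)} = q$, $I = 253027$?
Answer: $344810$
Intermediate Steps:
$h{\left(v,E \right)} = -67 - 706 v + 19 E$ ($h{\left(v,E \right)} = \left(- 706 v + 19 E\right) - 67 = -67 - 706 v + 19 E$)
$I - h{\left(s,-554 \right)} = 253027 - \left(-67 - 81190 + 19 \left(-554\right)\right) = 253027 - \left(-67 - 81190 - 10526\right) = 253027 - -91783 = 253027 + 91783 = 344810$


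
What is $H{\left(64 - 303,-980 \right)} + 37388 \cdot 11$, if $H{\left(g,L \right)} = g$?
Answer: $411029$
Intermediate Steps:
$H{\left(64 - 303,-980 \right)} + 37388 \cdot 11 = \left(64 - 303\right) + 37388 \cdot 11 = -239 + 411268 = 411029$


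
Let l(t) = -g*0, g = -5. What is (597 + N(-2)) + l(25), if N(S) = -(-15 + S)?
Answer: 614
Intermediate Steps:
N(S) = 15 - S
l(t) = 0 (l(t) = -1*(-5)*0 = 5*0 = 0)
(597 + N(-2)) + l(25) = (597 + (15 - 1*(-2))) + 0 = (597 + (15 + 2)) + 0 = (597 + 17) + 0 = 614 + 0 = 614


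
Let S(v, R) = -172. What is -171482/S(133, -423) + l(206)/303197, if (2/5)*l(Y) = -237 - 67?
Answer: 25996348617/26074942 ≈ 996.99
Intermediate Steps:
l(Y) = -760 (l(Y) = 5*(-237 - 67)/2 = (5/2)*(-304) = -760)
-171482/S(133, -423) + l(206)/303197 = -171482/(-172) - 760/303197 = -171482*(-1/172) - 760*1/303197 = 85741/86 - 760/303197 = 25996348617/26074942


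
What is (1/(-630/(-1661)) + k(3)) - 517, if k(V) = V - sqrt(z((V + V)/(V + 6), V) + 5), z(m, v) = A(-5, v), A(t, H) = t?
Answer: -322159/630 ≈ -511.36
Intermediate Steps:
z(m, v) = -5
k(V) = V (k(V) = V - sqrt(-5 + 5) = V - sqrt(0) = V - 1*0 = V + 0 = V)
(1/(-630/(-1661)) + k(3)) - 517 = (1/(-630/(-1661)) + 3) - 517 = (1/(-630*(-1/1661)) + 3) - 517 = (1/(630/1661) + 3) - 517 = (1661/630 + 3) - 517 = 3551/630 - 517 = -322159/630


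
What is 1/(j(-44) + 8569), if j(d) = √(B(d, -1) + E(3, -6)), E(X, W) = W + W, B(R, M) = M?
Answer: 8569/73427774 - I*√13/73427774 ≈ 0.0001167 - 4.9103e-8*I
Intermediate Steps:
E(X, W) = 2*W
j(d) = I*√13 (j(d) = √(-1 + 2*(-6)) = √(-1 - 12) = √(-13) = I*√13)
1/(j(-44) + 8569) = 1/(I*√13 + 8569) = 1/(8569 + I*√13)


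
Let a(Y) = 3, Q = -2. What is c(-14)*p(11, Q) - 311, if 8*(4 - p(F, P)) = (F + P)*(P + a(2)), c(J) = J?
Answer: -1405/4 ≈ -351.25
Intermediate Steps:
p(F, P) = 4 - (3 + P)*(F + P)/8 (p(F, P) = 4 - (F + P)*(P + 3)/8 = 4 - (F + P)*(3 + P)/8 = 4 - (3 + P)*(F + P)/8)
c(-14)*p(11, Q) - 311 = -14*(4 - 3/8*11 - 3/8*(-2) - ⅛*(-2)² - ⅛*11*(-2)) - 311 = -14*(4 - 33/8 + ¾ - ⅛*4 + 11/4) - 311 = -14*(4 - 33/8 + ¾ - ½ + 11/4) - 311 = -14*23/8 - 311 = -161/4 - 311 = -1405/4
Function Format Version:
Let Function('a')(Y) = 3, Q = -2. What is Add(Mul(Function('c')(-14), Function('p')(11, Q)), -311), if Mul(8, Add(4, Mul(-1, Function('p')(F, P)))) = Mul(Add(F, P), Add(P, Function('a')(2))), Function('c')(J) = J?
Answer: Rational(-1405, 4) ≈ -351.25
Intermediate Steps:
Function('p')(F, P) = Add(4, Mul(Rational(-1, 8), Add(3, P), Add(F, P))) (Function('p')(F, P) = Add(4, Mul(Rational(-1, 8), Mul(Add(F, P), Add(P, 3)))) = Add(4, Mul(Rational(-1, 8), Mul(Add(F, P), Add(3, P)))) = Add(4, Mul(Rational(-1, 8), Mul(Add(3, P), Add(F, P)))) = Add(4, Mul(Rational(-1, 8), Add(3, P), Add(F, P))))
Add(Mul(Function('c')(-14), Function('p')(11, Q)), -311) = Add(Mul(-14, Add(4, Mul(Rational(-3, 8), 11), Mul(Rational(-3, 8), -2), Mul(Rational(-1, 8), Pow(-2, 2)), Mul(Rational(-1, 8), 11, -2))), -311) = Add(Mul(-14, Add(4, Rational(-33, 8), Rational(3, 4), Mul(Rational(-1, 8), 4), Rational(11, 4))), -311) = Add(Mul(-14, Add(4, Rational(-33, 8), Rational(3, 4), Rational(-1, 2), Rational(11, 4))), -311) = Add(Mul(-14, Rational(23, 8)), -311) = Add(Rational(-161, 4), -311) = Rational(-1405, 4)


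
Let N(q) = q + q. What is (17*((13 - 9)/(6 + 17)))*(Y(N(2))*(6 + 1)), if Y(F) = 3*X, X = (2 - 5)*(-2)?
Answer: 8568/23 ≈ 372.52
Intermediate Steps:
N(q) = 2*q
X = 6 (X = -3*(-2) = 6)
Y(F) = 18 (Y(F) = 3*6 = 18)
(17*((13 - 9)/(6 + 17)))*(Y(N(2))*(6 + 1)) = (17*((13 - 9)/(6 + 17)))*(18*(6 + 1)) = (17*(4/23))*(18*7) = (17*(4*(1/23)))*126 = (17*(4/23))*126 = (68/23)*126 = 8568/23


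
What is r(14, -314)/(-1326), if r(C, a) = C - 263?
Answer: 83/442 ≈ 0.18778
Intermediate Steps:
r(C, a) = -263 + C
r(14, -314)/(-1326) = (-263 + 14)/(-1326) = -249*(-1/1326) = 83/442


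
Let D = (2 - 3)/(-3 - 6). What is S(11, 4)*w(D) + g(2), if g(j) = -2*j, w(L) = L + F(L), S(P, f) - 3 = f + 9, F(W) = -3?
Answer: -452/9 ≈ -50.222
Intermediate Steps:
S(P, f) = 12 + f (S(P, f) = 3 + (f + 9) = 3 + (9 + f) = 12 + f)
D = ⅑ (D = -1/(-9) = -1*(-⅑) = ⅑ ≈ 0.11111)
w(L) = -3 + L (w(L) = L - 3 = -3 + L)
S(11, 4)*w(D) + g(2) = (12 + 4)*(-3 + ⅑) - 2*2 = 16*(-26/9) - 4 = -416/9 - 4 = -452/9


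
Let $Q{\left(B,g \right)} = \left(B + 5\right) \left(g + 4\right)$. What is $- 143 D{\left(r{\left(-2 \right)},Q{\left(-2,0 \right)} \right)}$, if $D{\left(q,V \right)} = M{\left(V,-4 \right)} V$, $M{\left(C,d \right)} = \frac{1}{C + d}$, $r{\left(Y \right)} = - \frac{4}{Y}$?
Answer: $- \frac{429}{2} \approx -214.5$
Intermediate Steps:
$Q{\left(B,g \right)} = \left(4 + g\right) \left(5 + B\right)$ ($Q{\left(B,g \right)} = \left(5 + B\right) \left(4 + g\right) = \left(4 + g\right) \left(5 + B\right)$)
$D{\left(q,V \right)} = \frac{V}{-4 + V}$ ($D{\left(q,V \right)} = \frac{V}{V - 4} = \frac{V}{-4 + V}$)
$- 143 D{\left(r{\left(-2 \right)},Q{\left(-2,0 \right)} \right)} = - 143 \frac{20 + 4 \left(-2\right) + 5 \cdot 0 - 0}{-4 + \left(20 + 4 \left(-2\right) + 5 \cdot 0 - 0\right)} = - 143 \frac{20 - 8 + 0 + 0}{-4 + \left(20 - 8 + 0 + 0\right)} = - 143 \frac{12}{-4 + 12} = - 143 \cdot \frac{12}{8} = - 143 \cdot 12 \cdot \frac{1}{8} = \left(-143\right) \frac{3}{2} = - \frac{429}{2}$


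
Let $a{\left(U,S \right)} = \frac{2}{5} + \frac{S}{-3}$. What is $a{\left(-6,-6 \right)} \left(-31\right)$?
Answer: $- \frac{372}{5} \approx -74.4$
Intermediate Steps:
$a{\left(U,S \right)} = \frac{2}{5} - \frac{S}{3}$ ($a{\left(U,S \right)} = 2 \cdot \frac{1}{5} + S \left(- \frac{1}{3}\right) = \frac{2}{5} - \frac{S}{3}$)
$a{\left(-6,-6 \right)} \left(-31\right) = \left(\frac{2}{5} - -2\right) \left(-31\right) = \left(\frac{2}{5} + 2\right) \left(-31\right) = \frac{12}{5} \left(-31\right) = - \frac{372}{5}$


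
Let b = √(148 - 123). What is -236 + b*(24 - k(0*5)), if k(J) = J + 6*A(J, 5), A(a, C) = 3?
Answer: -206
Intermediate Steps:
b = 5 (b = √25 = 5)
k(J) = 18 + J (k(J) = J + 6*3 = J + 18 = 18 + J)
-236 + b*(24 - k(0*5)) = -236 + 5*(24 - (18 + 0*5)) = -236 + 5*(24 - (18 + 0)) = -236 + 5*(24 - 1*18) = -236 + 5*(24 - 18) = -236 + 5*6 = -236 + 30 = -206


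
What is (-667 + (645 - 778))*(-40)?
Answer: 32000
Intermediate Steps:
(-667 + (645 - 778))*(-40) = (-667 - 133)*(-40) = -800*(-40) = 32000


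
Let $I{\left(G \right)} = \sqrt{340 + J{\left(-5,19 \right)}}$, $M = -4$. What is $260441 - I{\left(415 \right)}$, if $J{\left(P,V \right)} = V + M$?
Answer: $260441 - \sqrt{355} \approx 2.6042 \cdot 10^{5}$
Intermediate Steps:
$J{\left(P,V \right)} = -4 + V$ ($J{\left(P,V \right)} = V - 4 = -4 + V$)
$I{\left(G \right)} = \sqrt{355}$ ($I{\left(G \right)} = \sqrt{340 + \left(-4 + 19\right)} = \sqrt{340 + 15} = \sqrt{355}$)
$260441 - I{\left(415 \right)} = 260441 - \sqrt{355}$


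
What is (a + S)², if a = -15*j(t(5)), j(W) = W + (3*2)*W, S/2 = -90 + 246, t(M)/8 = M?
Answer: 15116544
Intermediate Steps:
t(M) = 8*M
S = 312 (S = 2*(-90 + 246) = 2*156 = 312)
j(W) = 7*W (j(W) = W + 6*W = 7*W)
a = -4200 (a = -105*8*5 = -105*40 = -15*280 = -4200)
(a + S)² = (-4200 + 312)² = (-3888)² = 15116544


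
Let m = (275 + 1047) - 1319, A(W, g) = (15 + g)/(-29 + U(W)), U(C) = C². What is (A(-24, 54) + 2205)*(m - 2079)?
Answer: -2504079504/547 ≈ -4.5778e+6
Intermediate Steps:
A(W, g) = (15 + g)/(-29 + W²)
m = 3 (m = 1322 - 1319 = 3)
(A(-24, 54) + 2205)*(m - 2079) = ((15 + 54)/(-29 + (-24)²) + 2205)*(3 - 2079) = (69/(-29 + 576) + 2205)*(-2076) = (69/547 + 2205)*(-2076) = (1206204/547)*(-2076) = -2504079504/547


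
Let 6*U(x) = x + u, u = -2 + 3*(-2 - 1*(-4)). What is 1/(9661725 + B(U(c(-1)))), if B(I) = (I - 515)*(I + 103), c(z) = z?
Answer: 4/38433897 ≈ 1.0407e-7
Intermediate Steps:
u = 4 (u = -2 + 3*(-2 + 4) = -2 + 3*2 = -2 + 6 = 4)
U(x) = ⅔ + x/6 (U(x) = (x + 4)/6 = (4 + x)/6 = ⅔ + x/6)
B(I) = (-515 + I)*(103 + I)
1/(9661725 + B(U(c(-1)))) = 1/(9661725 + (-53045 + (⅔ + (⅙)*(-1))² - 412*(⅔ + (⅙)*(-1)))) = 1/(9661725 + (-53045 + (⅔ - ⅙)² - 412*(⅔ - ⅙))) = 1/(9661725 + (-53045 + (½)² - 412*½)) = 1/(9661725 + (-53045 + ¼ - 206)) = 1/(9661725 - 213003/4) = 1/(38433897/4) = 4/38433897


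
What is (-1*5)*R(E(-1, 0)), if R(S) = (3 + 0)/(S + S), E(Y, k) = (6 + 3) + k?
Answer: -⅚ ≈ -0.83333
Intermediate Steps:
E(Y, k) = 9 + k
R(S) = 3/(2*S) (R(S) = 3/((2*S)) = 3*(1/(2*S)) = 3/(2*S))
(-1*5)*R(E(-1, 0)) = (-1*5)*(3/(2*(9 + 0))) = -15/(2*9) = -5*⅙ = -⅚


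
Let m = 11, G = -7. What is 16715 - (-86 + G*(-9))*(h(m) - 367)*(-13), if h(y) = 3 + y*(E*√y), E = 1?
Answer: 125551 - 3289*√11 ≈ 1.1464e+5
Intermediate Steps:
h(y) = 3 + y^(3/2) (h(y) = 3 + y*(1*√y) = 3 + y*√y = 3 + y^(3/2))
16715 - (-86 + G*(-9))*(h(m) - 367)*(-13) = 16715 - (-86 - 7*(-9))*((3 + 11^(3/2)) - 367)*(-13) = 16715 - (-86 + 63)*((3 + 11*√11) - 367)*(-13) = 16715 - (-23*(-364 + 11*√11))*(-13) = 16715 - (8372 - 253*√11)*(-13) = 16715 - (-108836 + 3289*√11) = 16715 + (108836 - 3289*√11) = 125551 - 3289*√11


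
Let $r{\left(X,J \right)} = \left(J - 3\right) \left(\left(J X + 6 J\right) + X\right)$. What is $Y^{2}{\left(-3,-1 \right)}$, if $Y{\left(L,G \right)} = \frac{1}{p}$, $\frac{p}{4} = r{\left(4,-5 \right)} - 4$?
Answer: $\frac{1}{2119936} \approx 4.7171 \cdot 10^{-7}$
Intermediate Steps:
$r{\left(X,J \right)} = \left(-3 + J\right) \left(X + 6 J + J X\right)$ ($r{\left(X,J \right)} = \left(-3 + J\right) \left(\left(6 J + J X\right) + X\right) = \left(-3 + J\right) \left(X + 6 J + J X\right)$)
$p = 1456$ ($p = 4 \left(\left(\left(-18\right) \left(-5\right) - 12 + 6 \left(-5\right)^{2} + 4 \left(-5\right)^{2} - \left(-10\right) 4\right) - 4\right) = 4 \left(\left(90 - 12 + 6 \cdot 25 + 4 \cdot 25 + 40\right) - 4\right) = 4 \left(\left(90 - 12 + 150 + 100 + 40\right) - 4\right) = 4 \left(368 - 4\right) = 4 \cdot 364 = 1456$)
$Y{\left(L,G \right)} = \frac{1}{1456}$
$Y^{2}{\left(-3,-1 \right)} = \left(\frac{1}{1456}\right)^{2} = \frac{1}{2119936}$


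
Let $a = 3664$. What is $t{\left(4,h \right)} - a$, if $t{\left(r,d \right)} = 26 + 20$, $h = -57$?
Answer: $-3618$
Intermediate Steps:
$t{\left(r,d \right)} = 46$
$t{\left(4,h \right)} - a = 46 - 3664 = -3618$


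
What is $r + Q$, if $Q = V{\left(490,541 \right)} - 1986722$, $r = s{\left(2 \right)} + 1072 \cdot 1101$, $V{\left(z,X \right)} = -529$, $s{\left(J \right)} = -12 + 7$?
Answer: $-806984$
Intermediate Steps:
$s{\left(J \right)} = -5$
$r = 1180267$ ($r = -5 + 1072 \cdot 1101 = -5 + 1180272 = 1180267$)
$Q = -1987251$ ($Q = -529 - 1986722 = -1987251$)
$r + Q = 1180267 - 1987251 = -806984$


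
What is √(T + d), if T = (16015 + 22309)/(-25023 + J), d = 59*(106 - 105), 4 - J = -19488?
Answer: √1592955655/5531 ≈ 7.2160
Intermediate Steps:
J = 19492 (J = 4 - 1*(-19488) = 4 + 19488 = 19492)
d = 59 (d = 59*1 = 59)
T = -38324/5531 (T = (16015 + 22309)/(-25023 + 19492) = 38324/(-5531) = 38324*(-1/5531) = -38324/5531 ≈ -6.9289)
√(T + d) = √(-38324/5531 + 59) = √(288005/5531) = √1592955655/5531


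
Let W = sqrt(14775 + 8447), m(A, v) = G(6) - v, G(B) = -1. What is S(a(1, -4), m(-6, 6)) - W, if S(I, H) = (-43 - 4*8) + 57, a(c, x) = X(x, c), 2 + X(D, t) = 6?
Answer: -18 - sqrt(23222) ≈ -170.39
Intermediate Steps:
X(D, t) = 4 (X(D, t) = -2 + 6 = 4)
a(c, x) = 4
m(A, v) = -1 - v
W = sqrt(23222) ≈ 152.39
S(I, H) = -18 (S(I, H) = (-43 - 32) + 57 = -75 + 57 = -18)
S(a(1, -4), m(-6, 6)) - W = -18 - sqrt(23222)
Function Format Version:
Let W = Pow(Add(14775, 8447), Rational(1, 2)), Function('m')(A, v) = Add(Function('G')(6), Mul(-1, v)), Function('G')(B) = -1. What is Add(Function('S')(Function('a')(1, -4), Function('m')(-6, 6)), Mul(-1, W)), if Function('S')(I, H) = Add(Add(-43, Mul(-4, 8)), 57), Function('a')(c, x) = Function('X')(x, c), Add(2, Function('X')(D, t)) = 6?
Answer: Add(-18, Mul(-1, Pow(23222, Rational(1, 2)))) ≈ -170.39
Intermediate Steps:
Function('X')(D, t) = 4 (Function('X')(D, t) = Add(-2, 6) = 4)
Function('a')(c, x) = 4
Function('m')(A, v) = Add(-1, Mul(-1, v))
W = Pow(23222, Rational(1, 2)) ≈ 152.39
Function('S')(I, H) = -18 (Function('S')(I, H) = Add(Add(-43, -32), 57) = Add(-75, 57) = -18)
Add(Function('S')(Function('a')(1, -4), Function('m')(-6, 6)), Mul(-1, W)) = Add(-18, Mul(-1, Pow(23222, Rational(1, 2))))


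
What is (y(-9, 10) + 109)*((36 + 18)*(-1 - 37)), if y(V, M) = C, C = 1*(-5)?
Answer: -213408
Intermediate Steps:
C = -5
y(V, M) = -5
(y(-9, 10) + 109)*((36 + 18)*(-1 - 37)) = (-5 + 109)*((36 + 18)*(-1 - 37)) = 104*(54*(-38)) = 104*(-2052) = -213408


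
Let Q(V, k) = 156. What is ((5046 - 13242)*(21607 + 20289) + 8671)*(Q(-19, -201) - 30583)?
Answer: 10447747743515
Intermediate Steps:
((5046 - 13242)*(21607 + 20289) + 8671)*(Q(-19, -201) - 30583) = ((5046 - 13242)*(21607 + 20289) + 8671)*(156 - 30583) = (-8196*41896 + 8671)*(-30427) = (-343379616 + 8671)*(-30427) = -343370945*(-30427) = 10447747743515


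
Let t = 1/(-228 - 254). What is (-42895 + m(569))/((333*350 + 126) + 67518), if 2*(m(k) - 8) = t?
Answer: -13781023/59187672 ≈ -0.23284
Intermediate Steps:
t = -1/482 (t = 1/(-482) = -1/482 ≈ -0.0020747)
m(k) = 7711/964 (m(k) = 8 + (1/2)*(-1/482) = 8 - 1/964 = 7711/964)
(-42895 + m(569))/((333*350 + 126) + 67518) = (-42895 + 7711/964)/((333*350 + 126) + 67518) = -41343069/(964*((116550 + 126) + 67518)) = -41343069/(964*(116676 + 67518)) = -41343069/964/184194 = -41343069/964*1/184194 = -13781023/59187672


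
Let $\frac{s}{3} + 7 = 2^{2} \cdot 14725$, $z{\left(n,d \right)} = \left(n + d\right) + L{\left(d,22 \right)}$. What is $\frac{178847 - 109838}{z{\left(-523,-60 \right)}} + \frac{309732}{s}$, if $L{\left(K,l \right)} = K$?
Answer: $- \frac{3997761145}{37868199} \approx -105.57$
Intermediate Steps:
$z{\left(n,d \right)} = n + 2 d$ ($z{\left(n,d \right)} = \left(n + d\right) + d = \left(d + n\right) + d = n + 2 d$)
$s = 176679$ ($s = -21 + 3 \cdot 2^{2} \cdot 14725 = -21 + 3 \cdot 4 \cdot 14725 = -21 + 3 \cdot 58900 = -21 + 176700 = 176679$)
$\frac{178847 - 109838}{z{\left(-523,-60 \right)}} + \frac{309732}{s} = \frac{178847 - 109838}{-523 + 2 \left(-60\right)} + \frac{309732}{176679} = \frac{178847 - 109838}{-523 - 120} + 309732 \cdot \frac{1}{176679} = \frac{69009}{-643} + \frac{103244}{58893} = 69009 \left(- \frac{1}{643}\right) + \frac{103244}{58893} = - \frac{69009}{643} + \frac{103244}{58893} = - \frac{3997761145}{37868199}$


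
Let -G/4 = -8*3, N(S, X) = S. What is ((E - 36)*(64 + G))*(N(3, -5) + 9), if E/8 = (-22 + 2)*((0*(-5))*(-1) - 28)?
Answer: 8532480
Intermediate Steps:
G = 96 (G = -(-32)*3 = -4*(-24) = 96)
E = 4480 (E = 8*((-22 + 2)*((0*(-5))*(-1) - 28)) = 8*(-20*(0*(-1) - 28)) = 8*(-20*(0 - 28)) = 8*(-20*(-28)) = 8*560 = 4480)
((E - 36)*(64 + G))*(N(3, -5) + 9) = ((4480 - 36)*(64 + 96))*(3 + 9) = (4444*160)*12 = 711040*12 = 8532480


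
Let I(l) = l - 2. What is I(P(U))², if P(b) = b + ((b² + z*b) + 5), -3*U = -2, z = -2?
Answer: 625/81 ≈ 7.7160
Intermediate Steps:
U = ⅔ (U = -⅓*(-2) = ⅔ ≈ 0.66667)
P(b) = 5 + b² - b (P(b) = b + ((b² - 2*b) + 5) = b + (5 + b² - 2*b) = 5 + b² - b)
I(l) = -2 + l
I(P(U))² = (-2 + (5 + (⅔)² - 1*⅔))² = (-2 + (5 + 4/9 - ⅔))² = (-2 + 43/9)² = (25/9)² = 625/81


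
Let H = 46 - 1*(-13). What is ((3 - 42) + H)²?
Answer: 400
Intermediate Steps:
H = 59 (H = 46 + 13 = 59)
((3 - 42) + H)² = ((3 - 42) + 59)² = (-39 + 59)² = 20² = 400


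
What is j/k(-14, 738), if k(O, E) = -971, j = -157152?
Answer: 157152/971 ≈ 161.85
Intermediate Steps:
j/k(-14, 738) = -157152/(-971) = -157152*(-1/971) = 157152/971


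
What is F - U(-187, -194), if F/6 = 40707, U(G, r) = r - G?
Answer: 244249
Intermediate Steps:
F = 244242 (F = 6*40707 = 244242)
F - U(-187, -194) = 244242 - (-194 - 1*(-187)) = 244242 - (-194 + 187) = 244242 - 1*(-7) = 244242 + 7 = 244249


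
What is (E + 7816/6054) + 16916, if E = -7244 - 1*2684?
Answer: 21156584/3027 ≈ 6989.3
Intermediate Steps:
E = -9928 (E = -7244 - 2684 = -9928)
(E + 7816/6054) + 16916 = (-9928 + 7816/6054) + 16916 = (-9928 + 7816*(1/6054)) + 16916 = (-9928 + 3908/3027) + 16916 = -30048148/3027 + 16916 = 21156584/3027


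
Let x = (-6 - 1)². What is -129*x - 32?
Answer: -6353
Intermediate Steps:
x = 49 (x = (-7)² = 49)
-129*x - 32 = -129*49 - 32 = -6321 - 32 = -6353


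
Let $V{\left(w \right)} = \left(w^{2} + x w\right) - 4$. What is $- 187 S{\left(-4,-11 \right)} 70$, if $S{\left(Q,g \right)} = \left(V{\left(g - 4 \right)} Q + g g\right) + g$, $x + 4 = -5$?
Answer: $17200260$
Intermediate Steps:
$x = -9$ ($x = -4 - 5 = -9$)
$V{\left(w \right)} = -4 + w^{2} - 9 w$ ($V{\left(w \right)} = \left(w^{2} - 9 w\right) - 4 = -4 + w^{2} - 9 w$)
$S{\left(Q,g \right)} = g + g^{2} + Q \left(32 + \left(-4 + g\right)^{2} - 9 g\right)$ ($S{\left(Q,g \right)} = \left(\left(-4 + \left(g - 4\right)^{2} - 9 \left(g - 4\right)\right) Q + g g\right) + g = \left(\left(-4 + \left(g - 4\right)^{2} - 9 \left(g - 4\right)\right) Q + g^{2}\right) + g = \left(\left(-4 + \left(-4 + g\right)^{2} - 9 \left(-4 + g\right)\right) Q + g^{2}\right) + g = \left(\left(-4 + \left(-4 + g\right)^{2} - \left(-36 + 9 g\right)\right) Q + g^{2}\right) + g = \left(\left(32 + \left(-4 + g\right)^{2} - 9 g\right) Q + g^{2}\right) + g = \left(Q \left(32 + \left(-4 + g\right)^{2} - 9 g\right) + g^{2}\right) + g = \left(g^{2} + Q \left(32 + \left(-4 + g\right)^{2} - 9 g\right)\right) + g = g + g^{2} + Q \left(32 + \left(-4 + g\right)^{2} - 9 g\right)$)
$- 187 S{\left(-4,-11 \right)} 70 = - 187 \left(-11 + \left(-11\right)^{2} - 4 \left(32 + \left(-4 - 11\right)^{2} - -99\right)\right) 70 = - 187 \left(-11 + 121 - 4 \left(32 + \left(-15\right)^{2} + 99\right)\right) 70 = - 187 \left(-11 + 121 - 4 \left(32 + 225 + 99\right)\right) 70 = - 187 \left(-11 + 121 - 1424\right) 70 = \left(-187\right) \left(-1314\right) 70 = 245718 \cdot 70 = 17200260$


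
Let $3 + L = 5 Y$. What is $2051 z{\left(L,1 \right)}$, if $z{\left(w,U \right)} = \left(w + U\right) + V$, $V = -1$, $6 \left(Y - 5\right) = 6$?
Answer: $55377$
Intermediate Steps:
$Y = 6$ ($Y = 5 + \frac{1}{6} \cdot 6 = 5 + 1 = 6$)
$L = 27$ ($L = -3 + 5 \cdot 6 = -3 + 30 = 27$)
$z{\left(w,U \right)} = -1 + U + w$ ($z{\left(w,U \right)} = \left(w + U\right) - 1 = \left(U + w\right) - 1 = -1 + U + w$)
$2051 z{\left(L,1 \right)} = 2051 \left(-1 + 1 + 27\right) = 2051 \cdot 27 = 55377$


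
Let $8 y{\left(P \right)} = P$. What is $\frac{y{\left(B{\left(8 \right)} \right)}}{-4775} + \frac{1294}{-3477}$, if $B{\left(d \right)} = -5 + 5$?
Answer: $- \frac{1294}{3477} \approx -0.37216$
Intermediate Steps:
$B{\left(d \right)} = 0$
$y{\left(P \right)} = \frac{P}{8}$
$\frac{y{\left(B{\left(8 \right)} \right)}}{-4775} + \frac{1294}{-3477} = \frac{\frac{1}{8} \cdot 0}{-4775} + \frac{1294}{-3477} = 0 \left(- \frac{1}{4775}\right) + 1294 \left(- \frac{1}{3477}\right) = 0 - \frac{1294}{3477} = - \frac{1294}{3477}$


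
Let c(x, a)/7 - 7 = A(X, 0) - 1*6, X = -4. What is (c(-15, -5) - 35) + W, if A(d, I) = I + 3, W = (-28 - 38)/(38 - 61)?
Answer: -95/23 ≈ -4.1304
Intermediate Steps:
W = 66/23 (W = -66/(-23) = -66*(-1/23) = 66/23 ≈ 2.8696)
A(d, I) = 3 + I
c(x, a) = 28 (c(x, a) = 49 + 7*((3 + 0) - 1*6) = 49 + 7*(3 - 6) = 49 + 7*(-3) = 49 - 21 = 28)
(c(-15, -5) - 35) + W = (28 - 35) + 66/23 = -7 + 66/23 = -95/23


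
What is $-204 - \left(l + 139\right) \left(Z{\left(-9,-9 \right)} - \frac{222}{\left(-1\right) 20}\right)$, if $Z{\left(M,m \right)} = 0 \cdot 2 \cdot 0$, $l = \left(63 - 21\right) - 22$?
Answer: $- \frac{19689}{10} \approx -1968.9$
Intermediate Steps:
$l = 20$ ($l = 42 - 22 = 20$)
$Z{\left(M,m \right)} = 0$ ($Z{\left(M,m \right)} = 0 \cdot 0 = 0$)
$-204 - \left(l + 139\right) \left(Z{\left(-9,-9 \right)} - \frac{222}{\left(-1\right) 20}\right) = -204 - \left(20 + 139\right) \left(0 - \frac{222}{\left(-1\right) 20}\right) = -204 - 159 \left(0 - \frac{222}{-20}\right) = -204 - 159 \left(0 - - \frac{111}{10}\right) = -204 - 159 \left(0 + \frac{111}{10}\right) = -204 - 159 \cdot \frac{111}{10} = -204 - \frac{17649}{10} = - \frac{19689}{10}$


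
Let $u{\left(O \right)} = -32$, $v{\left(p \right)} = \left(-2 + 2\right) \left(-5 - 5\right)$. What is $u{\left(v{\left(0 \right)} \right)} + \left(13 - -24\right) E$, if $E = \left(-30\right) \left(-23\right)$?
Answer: $25498$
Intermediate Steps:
$v{\left(p \right)} = 0$ ($v{\left(p \right)} = 0 \left(-10\right) = 0$)
$E = 690$
$u{\left(v{\left(0 \right)} \right)} + \left(13 - -24\right) E = -32 + \left(13 - -24\right) 690 = -32 + \left(13 + 24\right) 690 = -32 + 37 \cdot 690 = -32 + 25530 = 25498$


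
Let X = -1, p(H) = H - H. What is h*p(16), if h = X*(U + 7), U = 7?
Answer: 0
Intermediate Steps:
p(H) = 0
h = -14 (h = -(7 + 7) = -1*14 = -14)
h*p(16) = -14*0 = 0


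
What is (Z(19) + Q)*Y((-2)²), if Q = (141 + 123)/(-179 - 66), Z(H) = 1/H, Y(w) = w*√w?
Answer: -38168/4655 ≈ -8.1994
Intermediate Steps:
Y(w) = w^(3/2)
Q = -264/245 (Q = 264/(-245) = 264*(-1/245) = -264/245 ≈ -1.0776)
(Z(19) + Q)*Y((-2)²) = (1/19 - 264/245)*((-2)²)^(3/2) = (1/19 - 264/245)*4^(3/2) = -4771/4655*8 = -38168/4655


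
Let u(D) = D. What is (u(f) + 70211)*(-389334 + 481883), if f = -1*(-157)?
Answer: 6512488032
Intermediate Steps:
f = 157
(u(f) + 70211)*(-389334 + 481883) = (157 + 70211)*(-389334 + 481883) = 70368*92549 = 6512488032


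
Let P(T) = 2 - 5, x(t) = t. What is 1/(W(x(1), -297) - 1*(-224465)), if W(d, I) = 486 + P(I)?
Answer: 1/224948 ≈ 4.4455e-6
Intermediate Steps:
P(T) = -3
W(d, I) = 483 (W(d, I) = 486 - 3 = 483)
1/(W(x(1), -297) - 1*(-224465)) = 1/(483 - 1*(-224465)) = 1/(483 + 224465) = 1/224948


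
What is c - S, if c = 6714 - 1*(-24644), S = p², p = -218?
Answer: -16166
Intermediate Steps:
S = 47524 (S = (-218)² = 47524)
c = 31358 (c = 6714 + 24644 = 31358)
c - S = 31358 - 1*47524 = 31358 - 47524 = -16166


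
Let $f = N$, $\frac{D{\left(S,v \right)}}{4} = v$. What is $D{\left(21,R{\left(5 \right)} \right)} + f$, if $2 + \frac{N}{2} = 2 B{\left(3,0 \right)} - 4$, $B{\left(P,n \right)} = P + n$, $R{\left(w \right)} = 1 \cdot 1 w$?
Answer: $20$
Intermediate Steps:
$R{\left(w \right)} = w$ ($R{\left(w \right)} = 1 w = w$)
$D{\left(S,v \right)} = 4 v$
$N = 0$ ($N = -4 + 2 \left(2 \left(3 + 0\right) - 4\right) = -4 + 2 \left(2 \cdot 3 - 4\right) = -4 + 2 \left(6 - 4\right) = -4 + 2 \cdot 2 = -4 + 4 = 0$)
$f = 0$
$D{\left(21,R{\left(5 \right)} \right)} + f = 4 \cdot 5 + 0 = 20 + 0 = 20$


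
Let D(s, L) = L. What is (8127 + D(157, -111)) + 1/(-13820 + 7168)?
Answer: 53322431/6652 ≈ 8016.0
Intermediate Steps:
(8127 + D(157, -111)) + 1/(-13820 + 7168) = (8127 - 111) + 1/(-13820 + 7168) = 8016 + 1/(-6652) = 8016 - 1/6652 = 53322431/6652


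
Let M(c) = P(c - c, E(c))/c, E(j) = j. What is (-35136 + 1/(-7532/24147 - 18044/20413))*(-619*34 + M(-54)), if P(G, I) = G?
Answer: 217949543226657405/294729592 ≈ 7.3949e+8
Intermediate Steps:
M(c) = 0 (M(c) = (c - c)/c = 0/c = 0)
(-35136 + 1/(-7532/24147 - 18044/20413))*(-619*34 + M(-54)) = (-35136 + 1/(-7532/24147 - 18044/20413))*(-619*34 + 0) = (-35136 + 1/(-7532*1/24147 - 18044*1/20413))*(-21046 + 0) = (-35136 + 1/(-7532/24147 - 18044/20413))*(-21046) = (-35136 + 1/(-589459184/492912711))*(-21046) = (-35136 - 492912711/589459184)*(-21046) = -20711730801735/589459184*(-21046) = 217949543226657405/294729592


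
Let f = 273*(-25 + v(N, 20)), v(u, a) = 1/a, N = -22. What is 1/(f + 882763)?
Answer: 20/17519033 ≈ 1.1416e-6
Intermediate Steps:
f = -136227/20 (f = 273*(-25 + 1/20) = 273*(-499/20) = -136227/20 ≈ -6811.4)
1/(f + 882763) = 1/(-136227/20 + 882763) = 1/(17519033/20) = 20/17519033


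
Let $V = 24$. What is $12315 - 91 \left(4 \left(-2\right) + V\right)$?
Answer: $10859$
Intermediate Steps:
$12315 - 91 \left(4 \left(-2\right) + V\right) = 12315 - 91 \left(4 \left(-2\right) + 24\right) = 12315 - 91 \left(-8 + 24\right) = 12315 - 91 \cdot 16 = 12315 - 1456 = 10859$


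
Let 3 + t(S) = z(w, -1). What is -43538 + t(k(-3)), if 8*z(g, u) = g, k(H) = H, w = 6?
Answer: -174161/4 ≈ -43540.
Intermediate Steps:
z(g, u) = g/8
t(S) = -9/4 (t(S) = -3 + (⅛)*6 = -3 + ¾ = -9/4)
-43538 + t(k(-3)) = -43538 - 9/4 = -174161/4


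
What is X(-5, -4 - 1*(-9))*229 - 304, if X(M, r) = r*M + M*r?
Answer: -11754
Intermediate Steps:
X(M, r) = 2*M*r (X(M, r) = M*r + M*r = 2*M*r)
X(-5, -4 - 1*(-9))*229 - 304 = (2*(-5)*(-4 - 1*(-9)))*229 - 304 = (2*(-5)*(-4 + 9))*229 - 304 = (2*(-5)*5)*229 - 304 = -50*229 - 304 = -11450 - 304 = -11754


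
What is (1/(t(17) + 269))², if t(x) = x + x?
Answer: 1/91809 ≈ 1.0892e-5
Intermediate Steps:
t(x) = 2*x
(1/(t(17) + 269))² = (1/(2*17 + 269))² = (1/(34 + 269))² = (1/303)² = 1/91809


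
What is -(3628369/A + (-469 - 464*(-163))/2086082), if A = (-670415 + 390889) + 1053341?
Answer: -7627237517103/1614241542830 ≈ -4.7250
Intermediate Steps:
A = 773815 (A = -279526 + 1053341 = 773815)
-(3628369/A + (-469 - 464*(-163))/2086082) = -(3628369/773815 + (-469 - 464*(-163))/2086082) = -(3628369*(1/773815) + (-469 + 75632)*(1/2086082)) = -(3628369/773815 + 75163*(1/2086082)) = -(3628369/773815 + 75163/2086082) = -1*7627237517103/1614241542830 = -7627237517103/1614241542830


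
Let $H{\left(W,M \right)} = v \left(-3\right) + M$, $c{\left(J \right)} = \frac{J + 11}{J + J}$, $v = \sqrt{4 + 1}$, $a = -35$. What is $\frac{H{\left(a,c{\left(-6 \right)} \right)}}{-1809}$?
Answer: $\frac{5}{21708} + \frac{\sqrt{5}}{603} \approx 0.0039386$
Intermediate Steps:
$v = \sqrt{5} \approx 2.2361$
$c{\left(J \right)} = \frac{11 + J}{2 J}$
$H{\left(W,M \right)} = M - 3 \sqrt{5}$ ($H{\left(W,M \right)} = \sqrt{5} \left(-3\right) + M = - 3 \sqrt{5} + M = M - 3 \sqrt{5}$)
$\frac{H{\left(a,c{\left(-6 \right)} \right)}}{-1809} = \frac{\frac{11 - 6}{2 \left(-6\right)} - 3 \sqrt{5}}{-1809} = \left(\frac{1}{2} \left(- \frac{1}{6}\right) 5 - 3 \sqrt{5}\right) \left(- \frac{1}{1809}\right) = \left(- \frac{5}{12} - 3 \sqrt{5}\right) \left(- \frac{1}{1809}\right) = \frac{5}{21708} + \frac{\sqrt{5}}{603}$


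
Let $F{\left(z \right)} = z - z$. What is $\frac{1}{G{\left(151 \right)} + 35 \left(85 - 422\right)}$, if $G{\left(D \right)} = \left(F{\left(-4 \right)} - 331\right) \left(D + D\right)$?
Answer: $- \frac{1}{111757} \approx -8.948 \cdot 10^{-6}$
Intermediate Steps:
$F{\left(z \right)} = 0$
$G{\left(D \right)} = - 662 D$ ($G{\left(D \right)} = \left(0 - 331\right) \left(D + D\right) = - 331 \cdot 2 D = - 662 D$)
$\frac{1}{G{\left(151 \right)} + 35 \left(85 - 422\right)} = \frac{1}{\left(-662\right) 151 + 35 \left(85 - 422\right)} = \frac{1}{-99962 + 35 \left(-337\right)} = \frac{1}{-99962 - 11795} = \frac{1}{-111757} = - \frac{1}{111757}$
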